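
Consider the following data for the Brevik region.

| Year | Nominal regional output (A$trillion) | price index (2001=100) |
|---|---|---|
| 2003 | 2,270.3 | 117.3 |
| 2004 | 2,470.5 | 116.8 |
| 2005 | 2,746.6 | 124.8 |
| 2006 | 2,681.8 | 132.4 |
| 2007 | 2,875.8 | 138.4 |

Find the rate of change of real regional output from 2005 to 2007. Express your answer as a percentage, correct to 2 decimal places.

Real regional output 2005 = 2746.6/1.248 = 2200.80.
Real regional output 2007 = 2875.8/1.384 = 2077.89.
Change = 2077.89/2200.80 − 1 = -0.0558.

-5.58%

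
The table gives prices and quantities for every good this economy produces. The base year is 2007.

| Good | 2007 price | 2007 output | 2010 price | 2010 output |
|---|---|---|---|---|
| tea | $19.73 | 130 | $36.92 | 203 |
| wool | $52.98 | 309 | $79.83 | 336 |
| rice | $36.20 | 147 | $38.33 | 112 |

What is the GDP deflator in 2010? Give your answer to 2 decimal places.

Nominal GDP 2010 = 36.92·203 + 79.83·336 + 38.33·112 = 38610.60.
Real GDP 2010 (at 2007 prices) = 19.73·203 + 52.98·336 + 36.20·112 = 25860.87.
Deflator = Nominal/Real × 100 = 38610.60/25860.87 × 100 = 149.301.

149.30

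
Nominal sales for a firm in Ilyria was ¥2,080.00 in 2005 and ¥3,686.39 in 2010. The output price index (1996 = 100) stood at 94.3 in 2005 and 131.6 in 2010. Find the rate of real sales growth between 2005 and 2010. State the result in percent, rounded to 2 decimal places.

27.00%

Deflate each year: 2005 → 2080.00/0.943 = 2205.73; 2010 → 3686.39/1.316 = 2801.21.
So real sales changed by 2801.21/2205.73 − 1 = 0.2700, i.e. 27.00%.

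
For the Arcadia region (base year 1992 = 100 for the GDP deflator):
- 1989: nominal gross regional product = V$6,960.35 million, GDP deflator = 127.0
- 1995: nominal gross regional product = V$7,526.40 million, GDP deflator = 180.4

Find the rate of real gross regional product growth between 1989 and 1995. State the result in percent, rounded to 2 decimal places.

Real gross regional product 1989 = 6960.35 / 1.270 = 5480.59.
Real gross regional product 1995 = 7526.40 / 1.804 = 4172.06.
Real growth = 4172.06 / 5480.59 − 1 = -0.2388.

-23.88%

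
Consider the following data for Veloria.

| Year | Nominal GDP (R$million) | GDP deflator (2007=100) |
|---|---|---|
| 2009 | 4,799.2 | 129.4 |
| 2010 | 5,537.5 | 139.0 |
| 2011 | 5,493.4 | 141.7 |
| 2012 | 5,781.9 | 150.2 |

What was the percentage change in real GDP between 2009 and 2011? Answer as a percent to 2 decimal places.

4.53%

Real GDP 2009 = 4799.2/1.294 = 3708.81.
Real GDP 2011 = 5493.4/1.417 = 3876.78.
Change = 3876.78/3708.81 − 1 = 0.0453.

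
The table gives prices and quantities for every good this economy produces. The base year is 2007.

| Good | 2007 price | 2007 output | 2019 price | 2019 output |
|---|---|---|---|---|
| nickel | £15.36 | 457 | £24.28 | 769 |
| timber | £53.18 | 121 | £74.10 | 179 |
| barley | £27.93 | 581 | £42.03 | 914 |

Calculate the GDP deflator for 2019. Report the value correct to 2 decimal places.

150.13

Nominal GDP 2019 = 24.28·769 + 74.10·179 + 42.03·914 = 70350.64.
Real GDP 2019 (at 2007 prices) = 15.36·769 + 53.18·179 + 27.93·914 = 46859.08.
Deflator = Nominal/Real × 100 = 70350.64/46859.08 × 100 = 150.132.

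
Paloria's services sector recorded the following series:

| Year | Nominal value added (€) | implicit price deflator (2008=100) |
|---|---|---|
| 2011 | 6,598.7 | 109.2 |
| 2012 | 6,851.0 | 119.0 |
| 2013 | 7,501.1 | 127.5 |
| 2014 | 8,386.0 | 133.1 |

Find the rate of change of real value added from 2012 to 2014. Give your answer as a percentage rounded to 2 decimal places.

9.44%

Real value added 2012 = 6851.0/1.190 = 5757.14.
Real value added 2014 = 8386.0/1.331 = 6300.53.
Change = 6300.53/5757.14 − 1 = 0.0944.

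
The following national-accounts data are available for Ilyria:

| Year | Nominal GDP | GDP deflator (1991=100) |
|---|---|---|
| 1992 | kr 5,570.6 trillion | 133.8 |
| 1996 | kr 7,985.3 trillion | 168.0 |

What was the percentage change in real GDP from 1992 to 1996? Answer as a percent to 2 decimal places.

Real GDP 1992 = 5570.6 / 1.338 = 4163.38.
Real GDP 1996 = 7985.3 / 1.680 = 4753.15.
Real growth = 4753.15 / 4163.38 − 1 = 0.1417.

14.17%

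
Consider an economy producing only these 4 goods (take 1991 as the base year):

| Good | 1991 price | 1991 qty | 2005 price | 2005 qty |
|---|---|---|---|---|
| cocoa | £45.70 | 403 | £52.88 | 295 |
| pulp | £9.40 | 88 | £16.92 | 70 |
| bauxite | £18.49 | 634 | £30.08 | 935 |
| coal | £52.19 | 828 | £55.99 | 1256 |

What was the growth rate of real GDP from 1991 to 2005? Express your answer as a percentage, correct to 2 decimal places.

Real GDP 1991 = Nominal GDP 1991 = 45.70·403 + 9.40·88 + 18.49·634 + 52.19·828 = 74180.28.
Real GDP 2005 (at 1991 prices) = 45.70·295 + 9.40·70 + 18.49·935 + 52.19·1256 = 96978.29.
Real growth = 96978.29/74180.28 − 1 = 0.3073.

30.73%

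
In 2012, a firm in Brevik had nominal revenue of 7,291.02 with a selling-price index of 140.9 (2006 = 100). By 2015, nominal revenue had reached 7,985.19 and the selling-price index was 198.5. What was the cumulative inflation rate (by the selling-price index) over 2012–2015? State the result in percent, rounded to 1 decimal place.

Price-level change = 198.5 / 140.9 − 1 = 0.4088.

40.9%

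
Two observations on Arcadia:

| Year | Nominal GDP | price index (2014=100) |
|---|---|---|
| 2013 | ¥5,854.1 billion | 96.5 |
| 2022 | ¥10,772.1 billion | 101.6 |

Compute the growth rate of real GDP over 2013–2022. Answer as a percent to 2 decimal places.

74.77%

Real GDP 2013 = 5854.1 / 0.965 = 6066.42.
Real GDP 2022 = 10772.1 / 1.016 = 10602.46.
Real growth = 10602.46 / 6066.42 − 1 = 0.7477.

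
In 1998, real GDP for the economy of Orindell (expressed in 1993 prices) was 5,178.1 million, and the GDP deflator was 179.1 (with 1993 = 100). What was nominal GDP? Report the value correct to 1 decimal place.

Nominal GDP = Real × (GDP deflator/100) = 5178.1 × 1.791 = 9273.98.

9,274.0 million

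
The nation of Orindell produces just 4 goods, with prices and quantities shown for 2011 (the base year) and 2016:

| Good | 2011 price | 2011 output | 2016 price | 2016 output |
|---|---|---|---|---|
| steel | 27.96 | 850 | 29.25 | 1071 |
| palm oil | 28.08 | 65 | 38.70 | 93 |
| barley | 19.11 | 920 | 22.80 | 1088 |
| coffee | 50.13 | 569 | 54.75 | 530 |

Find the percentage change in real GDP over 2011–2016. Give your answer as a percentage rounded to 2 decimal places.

Real GDP 2011 = Nominal GDP 2011 = 27.96·850 + 28.08·65 + 19.11·920 + 50.13·569 = 71696.37.
Real GDP 2016 (at 2011 prices) = 27.96·1071 + 28.08·93 + 19.11·1088 + 50.13·530 = 79917.18.
Real growth = 79917.18/71696.37 − 1 = 0.1147.

11.47%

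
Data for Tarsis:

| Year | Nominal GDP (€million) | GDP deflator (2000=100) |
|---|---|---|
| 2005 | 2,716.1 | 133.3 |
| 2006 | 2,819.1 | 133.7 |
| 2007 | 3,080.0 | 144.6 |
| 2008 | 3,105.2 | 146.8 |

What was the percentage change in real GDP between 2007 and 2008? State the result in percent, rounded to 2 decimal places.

-0.69%

Real GDP 2007 = 3080.0/1.446 = 2130.01.
Real GDP 2008 = 3105.2/1.468 = 2115.26.
Change = 2115.26/2130.01 − 1 = -0.0069.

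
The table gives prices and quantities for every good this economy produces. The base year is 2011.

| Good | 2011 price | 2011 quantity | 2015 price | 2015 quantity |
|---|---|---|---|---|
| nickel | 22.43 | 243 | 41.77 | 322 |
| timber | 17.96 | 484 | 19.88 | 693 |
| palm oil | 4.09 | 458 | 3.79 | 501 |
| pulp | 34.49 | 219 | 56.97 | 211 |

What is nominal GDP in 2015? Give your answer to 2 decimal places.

Nominal GDP 2015 = Σ (p_2015 × q_2015) = 41.77·322 + 19.88·693 + 3.79·501 + 56.97·211 = 41146.24.

41146.24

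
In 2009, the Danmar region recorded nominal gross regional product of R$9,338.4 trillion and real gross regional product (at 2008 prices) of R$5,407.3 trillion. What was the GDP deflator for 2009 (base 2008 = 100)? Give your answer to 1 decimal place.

172.7

GDP deflator = (Nominal / Real) × 100 = 9338.4 / 5407.3 × 100 = 172.70.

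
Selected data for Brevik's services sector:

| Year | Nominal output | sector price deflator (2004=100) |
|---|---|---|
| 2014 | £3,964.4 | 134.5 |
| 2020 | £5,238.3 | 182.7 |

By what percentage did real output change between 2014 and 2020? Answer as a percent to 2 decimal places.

Real output 2014 = 3964.4 / 1.345 = 2947.51.
Real output 2020 = 5238.3 / 1.827 = 2867.16.
Real growth = 2867.16 / 2947.51 − 1 = -0.0273.

-2.73%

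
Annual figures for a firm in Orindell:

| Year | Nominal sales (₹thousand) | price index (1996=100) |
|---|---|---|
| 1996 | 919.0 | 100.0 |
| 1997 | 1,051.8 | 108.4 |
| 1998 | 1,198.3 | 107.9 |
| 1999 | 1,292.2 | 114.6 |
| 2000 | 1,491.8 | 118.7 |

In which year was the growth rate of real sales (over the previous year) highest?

1998

1997: real = 1051.8/1.084 = 970.30; growth vs 1996 (919.00) = 5.58%.
1998: real = 1198.3/1.079 = 1110.57; growth vs 1997 (970.30) = 14.46%.
1999: real = 1292.2/1.146 = 1127.57; growth vs 1998 (1110.57) = 1.53%.
2000: real = 1491.8/1.187 = 1256.78; growth vs 1999 (1127.57) = 11.46%.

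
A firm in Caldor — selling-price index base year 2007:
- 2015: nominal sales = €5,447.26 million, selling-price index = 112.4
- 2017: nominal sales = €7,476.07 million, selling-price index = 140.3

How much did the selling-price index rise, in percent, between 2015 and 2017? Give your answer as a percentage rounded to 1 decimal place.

Price-level change = 140.3 / 112.4 − 1 = 0.2482.

24.8%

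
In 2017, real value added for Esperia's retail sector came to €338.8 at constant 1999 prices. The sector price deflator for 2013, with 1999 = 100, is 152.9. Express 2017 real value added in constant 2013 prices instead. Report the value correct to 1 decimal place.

Real value added in 2013 prices = Real value added in 1999 prices × (P_2013/P_1999) = 338.8 × 1.529 = 518.03.

€518.0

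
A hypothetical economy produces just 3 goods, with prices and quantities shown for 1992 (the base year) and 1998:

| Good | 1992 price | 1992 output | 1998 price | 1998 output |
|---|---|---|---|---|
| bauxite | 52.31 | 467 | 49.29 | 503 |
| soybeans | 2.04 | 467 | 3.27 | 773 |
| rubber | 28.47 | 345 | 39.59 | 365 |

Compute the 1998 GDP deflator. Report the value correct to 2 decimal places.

Nominal GDP 1998 = 49.29·503 + 3.27·773 + 39.59·365 = 41770.93.
Real GDP 1998 (at 1992 prices) = 52.31·503 + 2.04·773 + 28.47·365 = 38280.40.
Deflator = Nominal/Real × 100 = 41770.93/38280.40 × 100 = 109.118.

109.12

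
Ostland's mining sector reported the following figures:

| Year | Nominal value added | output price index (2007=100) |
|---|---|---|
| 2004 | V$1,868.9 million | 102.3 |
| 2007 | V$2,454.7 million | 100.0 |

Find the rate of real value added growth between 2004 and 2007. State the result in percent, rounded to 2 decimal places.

34.37%

Deflate each year: 2004 → 1868.9/1.023 = 1826.88; 2007 → 2454.7/1.000 = 2454.70.
So real value added changed by 2454.70/1826.88 − 1 = 0.3437, i.e. 34.37%.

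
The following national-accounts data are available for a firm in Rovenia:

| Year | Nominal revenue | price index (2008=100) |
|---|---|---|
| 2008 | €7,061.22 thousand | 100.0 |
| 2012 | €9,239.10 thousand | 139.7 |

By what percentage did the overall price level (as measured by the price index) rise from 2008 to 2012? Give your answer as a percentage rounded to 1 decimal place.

Price-level change = 139.7 / 100.0 − 1 = 0.3970.

39.7%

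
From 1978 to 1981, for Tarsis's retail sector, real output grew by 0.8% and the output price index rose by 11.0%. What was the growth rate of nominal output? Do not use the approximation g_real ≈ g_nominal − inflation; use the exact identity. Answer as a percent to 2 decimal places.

11.89%

(1 + g_nom) = (1 + g_real)(1 + π) = 1.0080 × 1.1100 = 1.11888.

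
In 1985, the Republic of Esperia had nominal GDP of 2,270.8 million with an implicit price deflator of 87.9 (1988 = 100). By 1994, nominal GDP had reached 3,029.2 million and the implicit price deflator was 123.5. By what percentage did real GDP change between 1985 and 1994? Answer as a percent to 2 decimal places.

Deflate each year: 1985 → 2270.8/0.879 = 2583.39; 1994 → 3029.2/1.235 = 2452.79.
So real GDP changed by 2452.79/2583.39 − 1 = -0.0506, i.e. -5.06%.

-5.06%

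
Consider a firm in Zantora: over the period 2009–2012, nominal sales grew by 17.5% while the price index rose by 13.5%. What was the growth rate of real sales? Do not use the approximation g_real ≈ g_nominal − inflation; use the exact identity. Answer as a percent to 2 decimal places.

(1 + g_nom) = (1 + g_real)(1 + π), so g_real = 1.1750 / 1.1350 − 1 = 0.03524.

3.52%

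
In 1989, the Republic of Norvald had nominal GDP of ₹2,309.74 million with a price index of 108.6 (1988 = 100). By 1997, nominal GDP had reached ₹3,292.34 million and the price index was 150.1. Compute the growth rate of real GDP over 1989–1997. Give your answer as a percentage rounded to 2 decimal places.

Real GDP 1989 = 2309.74 / 1.086 = 2126.83.
Real GDP 1997 = 3292.34 / 1.501 = 2193.43.
Real growth = 2193.43 / 2126.83 − 1 = 0.0313.

3.13%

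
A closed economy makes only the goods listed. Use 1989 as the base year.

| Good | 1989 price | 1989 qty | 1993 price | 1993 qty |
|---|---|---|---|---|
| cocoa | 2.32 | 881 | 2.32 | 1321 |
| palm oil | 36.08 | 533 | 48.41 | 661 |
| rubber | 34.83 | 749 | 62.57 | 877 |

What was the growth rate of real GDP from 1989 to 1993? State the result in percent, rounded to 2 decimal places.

21.32%

Real GDP 1989 = Nominal GDP 1989 = 2.32·881 + 36.08·533 + 34.83·749 = 47362.23.
Real GDP 1993 (at 1989 prices) = 2.32·1321 + 36.08·661 + 34.83·877 = 57459.51.
Real growth = 57459.51/47362.23 − 1 = 0.2132.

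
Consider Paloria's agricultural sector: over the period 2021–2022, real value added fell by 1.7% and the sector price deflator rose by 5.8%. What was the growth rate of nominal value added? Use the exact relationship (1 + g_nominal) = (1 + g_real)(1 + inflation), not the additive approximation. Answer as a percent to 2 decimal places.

(1 + g_nom) = (1 + g_real)(1 + π) = 0.9830 × 1.0580 = 1.04001.

4.00%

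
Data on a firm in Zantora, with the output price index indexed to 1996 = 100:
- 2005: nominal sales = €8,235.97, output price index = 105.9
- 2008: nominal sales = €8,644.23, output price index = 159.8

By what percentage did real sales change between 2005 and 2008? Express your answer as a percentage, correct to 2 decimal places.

-30.44%

Deflate each year: 2005 → 8235.97/1.059 = 7777.12; 2008 → 8644.23/1.598 = 5409.41.
So real sales changed by 5409.41/7777.12 − 1 = -0.3044, i.e. -30.44%.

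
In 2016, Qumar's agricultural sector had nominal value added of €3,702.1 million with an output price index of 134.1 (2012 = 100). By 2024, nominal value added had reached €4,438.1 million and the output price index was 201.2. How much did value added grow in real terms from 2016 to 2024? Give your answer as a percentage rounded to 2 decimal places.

-20.10%

Deflate each year: 2016 → 3702.1/1.341 = 2760.70; 2024 → 4438.1/2.012 = 2205.82.
So real value added changed by 2205.82/2760.70 − 1 = -0.2010, i.e. -20.10%.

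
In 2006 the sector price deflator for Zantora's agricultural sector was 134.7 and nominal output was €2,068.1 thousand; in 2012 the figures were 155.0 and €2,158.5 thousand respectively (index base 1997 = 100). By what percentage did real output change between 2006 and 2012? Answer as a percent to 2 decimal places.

-9.30%

Real output 2006 = 2068.1 / 1.347 = 1535.34.
Real output 2012 = 2158.5 / 1.550 = 1392.58.
Real growth = 1392.58 / 1535.34 − 1 = -0.0930.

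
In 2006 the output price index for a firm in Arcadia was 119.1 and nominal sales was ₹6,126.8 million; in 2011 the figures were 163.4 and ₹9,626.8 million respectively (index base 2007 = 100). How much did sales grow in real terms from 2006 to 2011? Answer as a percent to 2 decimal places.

Deflate each year: 2006 → 6126.8/1.191 = 5144.25; 2011 → 9626.8/1.634 = 5891.55.
So real sales changed by 5891.55/5144.25 − 1 = 0.1453, i.e. 14.53%.

14.53%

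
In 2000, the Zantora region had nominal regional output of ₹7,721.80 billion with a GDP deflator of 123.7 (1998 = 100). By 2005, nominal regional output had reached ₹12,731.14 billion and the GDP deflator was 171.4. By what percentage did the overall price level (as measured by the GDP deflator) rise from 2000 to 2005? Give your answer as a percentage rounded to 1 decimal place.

38.6%

Price-level change = 171.4 / 123.7 − 1 = 0.3856.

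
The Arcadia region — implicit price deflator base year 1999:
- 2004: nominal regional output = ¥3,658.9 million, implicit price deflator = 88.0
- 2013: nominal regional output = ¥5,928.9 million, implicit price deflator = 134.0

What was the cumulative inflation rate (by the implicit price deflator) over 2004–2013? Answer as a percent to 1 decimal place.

Price-level change = 134.0 / 88.0 − 1 = 0.5227.

52.3%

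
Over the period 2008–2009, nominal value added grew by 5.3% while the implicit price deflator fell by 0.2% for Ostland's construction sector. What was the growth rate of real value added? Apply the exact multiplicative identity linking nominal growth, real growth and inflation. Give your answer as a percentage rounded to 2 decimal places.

5.51%

(1 + g_nom) = (1 + g_real)(1 + π), so g_real = 1.0530 / 0.9980 − 1 = 0.05511.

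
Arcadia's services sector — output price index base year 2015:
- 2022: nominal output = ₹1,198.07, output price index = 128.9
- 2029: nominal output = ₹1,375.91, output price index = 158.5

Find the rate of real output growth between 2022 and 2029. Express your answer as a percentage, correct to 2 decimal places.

-6.60%

Real output 2022 = 1198.07 / 1.289 = 929.46.
Real output 2029 = 1375.91 / 1.585 = 868.08.
Real growth = 868.08 / 929.46 − 1 = -0.0660.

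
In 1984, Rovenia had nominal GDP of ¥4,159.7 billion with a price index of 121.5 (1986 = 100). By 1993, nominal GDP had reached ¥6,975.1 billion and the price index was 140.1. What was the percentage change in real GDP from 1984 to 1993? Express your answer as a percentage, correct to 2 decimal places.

45.42%

Real GDP 1984 = 4159.7 / 1.215 = 3423.62.
Real GDP 1993 = 6975.1 / 1.401 = 4978.66.
Real growth = 4978.66 / 3423.62 − 1 = 0.4542.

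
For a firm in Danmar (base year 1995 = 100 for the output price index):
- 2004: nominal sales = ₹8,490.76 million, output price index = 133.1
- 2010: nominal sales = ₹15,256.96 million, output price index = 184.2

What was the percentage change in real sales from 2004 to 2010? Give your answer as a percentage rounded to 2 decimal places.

29.84%

Deflate each year: 2004 → 8490.76/1.331 = 6379.23; 2010 → 15256.96/1.842 = 8282.82.
So real sales changed by 8282.82/6379.23 − 1 = 0.2984, i.e. 29.84%.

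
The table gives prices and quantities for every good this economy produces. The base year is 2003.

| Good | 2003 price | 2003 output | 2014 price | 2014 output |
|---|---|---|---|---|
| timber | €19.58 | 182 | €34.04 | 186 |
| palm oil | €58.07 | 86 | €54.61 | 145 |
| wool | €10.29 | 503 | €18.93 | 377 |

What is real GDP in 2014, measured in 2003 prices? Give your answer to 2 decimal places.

Real GDP 2014 = Σ (p_2003 × q_2014) = 19.58·186 + 58.07·145 + 10.29·377 = 15941.36.

€15941.36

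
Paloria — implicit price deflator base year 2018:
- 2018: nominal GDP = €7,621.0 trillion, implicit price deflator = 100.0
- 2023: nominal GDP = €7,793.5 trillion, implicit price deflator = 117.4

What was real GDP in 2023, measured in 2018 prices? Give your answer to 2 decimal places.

€6,638.42 trillion

Real GDP = Nominal / (implicit price deflator/100) = 7793.5 / 1.174 = 6638.42.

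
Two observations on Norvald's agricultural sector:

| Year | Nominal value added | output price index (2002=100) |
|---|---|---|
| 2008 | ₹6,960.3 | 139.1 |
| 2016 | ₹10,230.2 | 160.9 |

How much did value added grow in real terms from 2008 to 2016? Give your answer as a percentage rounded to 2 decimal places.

27.07%

Real value added 2008 = 6960.3 / 1.391 = 5003.81.
Real value added 2016 = 10230.2 / 1.609 = 6358.11.
Real growth = 6358.11 / 5003.81 − 1 = 0.2707.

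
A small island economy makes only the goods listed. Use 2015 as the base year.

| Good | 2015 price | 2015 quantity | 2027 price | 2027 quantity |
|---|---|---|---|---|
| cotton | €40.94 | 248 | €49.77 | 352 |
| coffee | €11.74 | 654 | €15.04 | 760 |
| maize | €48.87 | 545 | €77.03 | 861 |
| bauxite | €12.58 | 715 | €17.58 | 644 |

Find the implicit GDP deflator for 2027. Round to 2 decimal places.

Nominal GDP 2027 = 49.77·352 + 15.04·760 + 77.03·861 + 17.58·644 = 106593.79.
Real GDP 2027 (at 2015 prices) = 40.94·352 + 11.74·760 + 48.87·861 + 12.58·644 = 73511.87.
Deflator = Nominal/Real × 100 = 106593.79/73511.87 × 100 = 145.002.

145.00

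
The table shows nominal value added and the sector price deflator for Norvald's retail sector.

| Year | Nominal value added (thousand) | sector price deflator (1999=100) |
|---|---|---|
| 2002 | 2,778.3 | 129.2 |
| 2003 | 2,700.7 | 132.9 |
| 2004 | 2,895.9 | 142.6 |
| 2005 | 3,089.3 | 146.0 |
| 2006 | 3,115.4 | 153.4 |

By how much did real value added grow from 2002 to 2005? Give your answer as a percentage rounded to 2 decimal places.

Real value added 2002 = 2778.3/1.292 = 2150.39.
Real value added 2005 = 3089.3/1.460 = 2115.96.
Change = 2115.96/2150.39 − 1 = -0.0160.

-1.60%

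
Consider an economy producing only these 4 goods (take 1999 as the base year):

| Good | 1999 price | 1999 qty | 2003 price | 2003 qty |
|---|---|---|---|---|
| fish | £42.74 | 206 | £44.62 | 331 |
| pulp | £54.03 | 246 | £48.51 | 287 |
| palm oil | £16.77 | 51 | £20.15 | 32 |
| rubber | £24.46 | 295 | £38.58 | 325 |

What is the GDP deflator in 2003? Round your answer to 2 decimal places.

109.79

Nominal GDP 2003 = 44.62·331 + 48.51·287 + 20.15·32 + 38.58·325 = 41874.89.
Real GDP 2003 (at 1999 prices) = 42.74·331 + 54.03·287 + 16.77·32 + 24.46·325 = 38139.69.
Deflator = Nominal/Real × 100 = 41874.89/38139.69 × 100 = 109.793.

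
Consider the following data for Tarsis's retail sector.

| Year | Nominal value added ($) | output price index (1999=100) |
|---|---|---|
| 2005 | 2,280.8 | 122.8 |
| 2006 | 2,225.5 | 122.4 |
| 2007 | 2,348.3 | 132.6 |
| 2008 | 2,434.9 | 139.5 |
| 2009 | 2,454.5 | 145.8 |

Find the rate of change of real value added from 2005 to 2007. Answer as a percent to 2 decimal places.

-4.65%

Real value added 2005 = 2280.8/1.228 = 1857.33.
Real value added 2007 = 2348.3/1.326 = 1770.97.
Change = 1770.97/1857.33 − 1 = -0.0465.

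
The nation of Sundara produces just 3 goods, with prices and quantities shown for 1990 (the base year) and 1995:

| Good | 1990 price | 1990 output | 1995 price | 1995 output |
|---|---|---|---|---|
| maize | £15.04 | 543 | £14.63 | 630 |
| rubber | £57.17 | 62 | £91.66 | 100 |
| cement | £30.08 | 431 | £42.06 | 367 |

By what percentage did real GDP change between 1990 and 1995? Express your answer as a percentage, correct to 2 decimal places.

Real GDP 1990 = Nominal GDP 1990 = 15.04·543 + 57.17·62 + 30.08·431 = 24675.74.
Real GDP 1995 (at 1990 prices) = 15.04·630 + 57.17·100 + 30.08·367 = 26231.56.
Real growth = 26231.56/24675.74 − 1 = 0.0631.

6.31%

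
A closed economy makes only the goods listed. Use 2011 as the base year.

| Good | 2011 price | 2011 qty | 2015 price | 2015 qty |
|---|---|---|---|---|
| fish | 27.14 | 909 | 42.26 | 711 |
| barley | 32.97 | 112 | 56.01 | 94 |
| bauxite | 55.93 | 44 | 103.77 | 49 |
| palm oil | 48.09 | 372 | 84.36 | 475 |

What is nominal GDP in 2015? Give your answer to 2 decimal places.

Nominal GDP 2015 = Σ (p_2015 × q_2015) = 42.26·711 + 56.01·94 + 103.77·49 + 84.36·475 = 80467.53.

80467.53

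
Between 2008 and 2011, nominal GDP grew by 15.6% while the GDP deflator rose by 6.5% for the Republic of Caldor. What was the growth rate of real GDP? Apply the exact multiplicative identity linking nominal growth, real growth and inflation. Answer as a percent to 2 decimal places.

8.54%

(1 + g_nom) = (1 + g_real)(1 + π), so g_real = 1.1560 / 1.0650 − 1 = 0.08545.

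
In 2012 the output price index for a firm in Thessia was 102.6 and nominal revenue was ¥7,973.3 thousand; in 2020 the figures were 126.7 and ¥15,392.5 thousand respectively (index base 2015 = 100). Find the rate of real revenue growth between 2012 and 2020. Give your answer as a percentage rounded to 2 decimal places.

Deflate each year: 2012 → 7973.3/1.026 = 7771.25; 2020 → 15392.5/1.267 = 12148.78.
So real revenue changed by 12148.78/7771.25 − 1 = 0.5633, i.e. 56.33%.

56.33%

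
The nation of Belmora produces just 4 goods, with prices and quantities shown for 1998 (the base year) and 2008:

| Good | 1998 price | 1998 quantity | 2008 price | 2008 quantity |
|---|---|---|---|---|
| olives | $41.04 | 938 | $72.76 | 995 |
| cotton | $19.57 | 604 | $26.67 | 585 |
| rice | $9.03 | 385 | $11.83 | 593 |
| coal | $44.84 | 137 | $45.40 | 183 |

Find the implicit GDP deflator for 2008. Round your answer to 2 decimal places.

Nominal GDP 2008 = 72.76·995 + 26.67·585 + 11.83·593 + 45.40·183 = 103321.54.
Real GDP 2008 (at 1998 prices) = 41.04·995 + 19.57·585 + 9.03·593 + 44.84·183 = 65843.76.
Deflator = Nominal/Real × 100 = 103321.54/65843.76 × 100 = 156.919.

156.92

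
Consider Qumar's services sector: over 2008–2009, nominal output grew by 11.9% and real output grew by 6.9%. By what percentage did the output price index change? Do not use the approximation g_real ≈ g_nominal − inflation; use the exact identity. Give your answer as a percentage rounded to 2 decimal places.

4.68%

(1 + g_nom) = (1 + g_real)(1 + π), so π = 1.1190 / 1.0690 − 1 = 0.04677.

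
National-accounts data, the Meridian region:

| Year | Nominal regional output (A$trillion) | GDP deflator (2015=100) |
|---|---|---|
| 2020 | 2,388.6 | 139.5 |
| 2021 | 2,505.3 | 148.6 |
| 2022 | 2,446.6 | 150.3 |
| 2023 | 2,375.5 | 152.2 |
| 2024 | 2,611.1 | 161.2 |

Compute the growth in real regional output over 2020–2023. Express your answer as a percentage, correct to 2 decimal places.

Real regional output 2020 = 2388.6/1.395 = 1712.26.
Real regional output 2023 = 2375.5/1.522 = 1560.78.
Change = 1560.78/1712.26 − 1 = -0.0885.

-8.85%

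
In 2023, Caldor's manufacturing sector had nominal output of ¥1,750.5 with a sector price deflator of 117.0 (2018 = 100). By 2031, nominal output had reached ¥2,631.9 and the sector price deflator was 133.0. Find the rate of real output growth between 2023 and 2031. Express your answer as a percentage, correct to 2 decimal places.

32.26%

Real output 2023 = 1750.5 / 1.170 = 1496.15.
Real output 2031 = 2631.9 / 1.330 = 1978.87.
Real growth = 1978.87 / 1496.15 − 1 = 0.3226.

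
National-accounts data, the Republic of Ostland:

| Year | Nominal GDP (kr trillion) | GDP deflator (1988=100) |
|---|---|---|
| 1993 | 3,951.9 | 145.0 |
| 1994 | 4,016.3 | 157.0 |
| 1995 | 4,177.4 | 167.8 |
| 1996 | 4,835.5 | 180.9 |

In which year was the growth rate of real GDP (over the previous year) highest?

1994: real = 4016.3/1.570 = 2558.15; growth vs 1993 (2725.45) = -6.14%.
1995: real = 4177.4/1.678 = 2489.51; growth vs 1994 (2558.15) = -2.68%.
1996: real = 4835.5/1.809 = 2673.02; growth vs 1995 (2489.51) = 7.37%.

1996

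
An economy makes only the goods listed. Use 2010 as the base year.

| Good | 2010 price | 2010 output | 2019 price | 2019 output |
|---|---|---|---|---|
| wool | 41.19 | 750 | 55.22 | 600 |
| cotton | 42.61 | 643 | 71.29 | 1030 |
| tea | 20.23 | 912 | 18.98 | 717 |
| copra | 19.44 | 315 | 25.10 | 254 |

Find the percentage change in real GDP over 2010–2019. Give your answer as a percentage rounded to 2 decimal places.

6.25%

Real GDP 2010 = Nominal GDP 2010 = 41.19·750 + 42.61·643 + 20.23·912 + 19.44·315 = 82864.09.
Real GDP 2019 (at 2010 prices) = 41.19·600 + 42.61·1030 + 20.23·717 + 19.44·254 = 88044.97.
Real growth = 88044.97/82864.09 − 1 = 0.0625.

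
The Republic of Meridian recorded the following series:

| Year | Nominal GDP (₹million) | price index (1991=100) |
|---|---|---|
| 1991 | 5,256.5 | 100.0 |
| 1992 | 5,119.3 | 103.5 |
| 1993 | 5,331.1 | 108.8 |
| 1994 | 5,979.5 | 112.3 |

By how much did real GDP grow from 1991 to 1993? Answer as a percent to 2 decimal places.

Real GDP 1991 = 5256.5/1.000 = 5256.50.
Real GDP 1993 = 5331.1/1.088 = 4899.91.
Change = 4899.91/5256.50 − 1 = -0.0678.

-6.78%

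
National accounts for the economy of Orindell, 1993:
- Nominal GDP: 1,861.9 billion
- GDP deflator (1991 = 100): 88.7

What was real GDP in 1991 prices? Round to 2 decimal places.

2,099.10 billion

Real GDP = Nominal / (GDP deflator/100) = 1861.9 / 0.887 = 2099.10.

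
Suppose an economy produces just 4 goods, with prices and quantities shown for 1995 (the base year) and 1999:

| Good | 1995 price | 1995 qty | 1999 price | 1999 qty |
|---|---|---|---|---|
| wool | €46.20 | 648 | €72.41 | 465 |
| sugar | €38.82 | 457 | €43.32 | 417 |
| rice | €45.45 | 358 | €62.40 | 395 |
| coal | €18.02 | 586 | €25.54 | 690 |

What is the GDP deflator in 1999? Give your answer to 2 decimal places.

Nominal GDP 1999 = 72.41·465 + 43.32·417 + 62.40·395 + 25.54·690 = 94005.69.
Real GDP 1999 (at 1995 prices) = 46.20·465 + 38.82·417 + 45.45·395 + 18.02·690 = 68057.49.
Deflator = Nominal/Real × 100 = 94005.69/68057.49 × 100 = 138.127.

138.13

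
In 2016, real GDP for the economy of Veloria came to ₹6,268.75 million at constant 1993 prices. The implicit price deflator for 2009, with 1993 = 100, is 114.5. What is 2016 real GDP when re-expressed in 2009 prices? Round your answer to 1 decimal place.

₹7,177.7 million

Real GDP in 2009 prices = Real GDP in 1993 prices × (P_2009/P_1993) = 6268.75 × 1.145 = 7177.72.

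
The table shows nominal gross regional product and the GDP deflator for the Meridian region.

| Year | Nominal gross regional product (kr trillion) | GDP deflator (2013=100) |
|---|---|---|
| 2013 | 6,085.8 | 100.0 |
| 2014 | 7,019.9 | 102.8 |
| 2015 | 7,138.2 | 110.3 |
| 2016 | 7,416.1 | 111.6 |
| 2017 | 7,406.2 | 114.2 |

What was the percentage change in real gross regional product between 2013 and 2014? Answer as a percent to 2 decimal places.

12.21%

Real gross regional product 2013 = 6085.8/1.000 = 6085.80.
Real gross regional product 2014 = 7019.9/1.028 = 6828.70.
Change = 6828.70/6085.80 − 1 = 0.1221.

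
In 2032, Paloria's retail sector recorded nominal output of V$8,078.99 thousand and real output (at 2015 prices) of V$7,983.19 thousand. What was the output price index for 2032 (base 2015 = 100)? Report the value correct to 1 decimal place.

101.2

output price index = (Nominal / Real) × 100 = 8078.99 / 7983.19 × 100 = 101.20.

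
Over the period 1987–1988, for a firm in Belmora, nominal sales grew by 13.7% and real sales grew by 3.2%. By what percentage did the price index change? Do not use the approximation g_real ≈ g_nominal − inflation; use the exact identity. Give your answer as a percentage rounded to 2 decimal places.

10.17%

(1 + g_nom) = (1 + g_real)(1 + π), so π = 1.1370 / 1.0320 − 1 = 0.10174.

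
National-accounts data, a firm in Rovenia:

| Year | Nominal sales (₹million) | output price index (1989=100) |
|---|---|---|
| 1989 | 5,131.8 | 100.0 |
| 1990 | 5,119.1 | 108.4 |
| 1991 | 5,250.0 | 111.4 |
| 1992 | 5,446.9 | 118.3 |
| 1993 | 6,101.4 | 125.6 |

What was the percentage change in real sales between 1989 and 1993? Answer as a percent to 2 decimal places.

Real sales 1989 = 5131.8/1.000 = 5131.80.
Real sales 1993 = 6101.4/1.256 = 4857.80.
Change = 4857.80/5131.80 − 1 = -0.0534.

-5.34%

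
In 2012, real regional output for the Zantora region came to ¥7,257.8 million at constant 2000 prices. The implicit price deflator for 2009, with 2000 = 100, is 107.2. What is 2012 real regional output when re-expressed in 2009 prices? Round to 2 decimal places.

Real regional output in 2009 prices = Real regional output in 2000 prices × (P_2009/P_2000) = 7257.8 × 1.072 = 7780.36.

¥7,780.36 million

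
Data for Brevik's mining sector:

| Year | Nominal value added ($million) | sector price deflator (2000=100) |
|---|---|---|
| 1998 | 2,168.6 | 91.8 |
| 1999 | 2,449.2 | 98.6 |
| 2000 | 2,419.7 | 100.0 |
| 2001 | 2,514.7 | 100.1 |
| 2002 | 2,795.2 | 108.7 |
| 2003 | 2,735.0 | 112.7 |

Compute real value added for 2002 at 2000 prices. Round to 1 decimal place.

$2,571.5 million

Real value added 2002 = 2795.2 / 1.087 = 2571.48.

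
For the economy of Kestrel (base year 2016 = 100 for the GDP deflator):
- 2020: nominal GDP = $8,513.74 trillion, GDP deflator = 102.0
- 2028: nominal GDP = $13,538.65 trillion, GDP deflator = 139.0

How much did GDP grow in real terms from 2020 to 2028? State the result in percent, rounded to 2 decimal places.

16.69%

Deflate each year: 2020 → 8513.74/1.020 = 8346.80; 2028 → 13538.65/1.390 = 9740.04.
So real GDP changed by 9740.04/8346.80 − 1 = 0.1669, i.e. 16.69%.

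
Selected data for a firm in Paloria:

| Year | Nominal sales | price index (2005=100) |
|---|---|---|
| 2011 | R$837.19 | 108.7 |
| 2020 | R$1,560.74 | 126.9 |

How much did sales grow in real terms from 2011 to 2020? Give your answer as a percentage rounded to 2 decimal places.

Real sales 2011 = 837.19 / 1.087 = 770.18.
Real sales 2020 = 1560.74 / 1.269 = 1229.90.
Real growth = 1229.90 / 770.18 − 1 = 0.5969.

59.69%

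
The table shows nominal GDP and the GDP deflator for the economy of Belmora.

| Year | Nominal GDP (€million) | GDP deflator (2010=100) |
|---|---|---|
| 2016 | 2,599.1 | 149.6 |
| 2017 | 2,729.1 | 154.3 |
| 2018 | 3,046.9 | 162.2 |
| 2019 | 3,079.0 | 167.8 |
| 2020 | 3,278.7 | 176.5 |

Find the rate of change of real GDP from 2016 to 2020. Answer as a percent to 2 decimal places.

Real GDP 2016 = 2599.1/1.496 = 1737.37.
Real GDP 2020 = 3278.7/1.765 = 1857.62.
Change = 1857.62/1737.37 − 1 = 0.0692.

6.92%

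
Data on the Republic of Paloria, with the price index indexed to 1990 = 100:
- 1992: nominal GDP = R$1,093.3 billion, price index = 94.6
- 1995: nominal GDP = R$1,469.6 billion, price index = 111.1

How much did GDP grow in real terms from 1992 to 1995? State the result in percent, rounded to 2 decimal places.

14.46%

Real GDP 1992 = 1093.3 / 0.946 = 1155.71.
Real GDP 1995 = 1469.6 / 1.111 = 1322.77.
Real growth = 1322.77 / 1155.71 − 1 = 0.1446.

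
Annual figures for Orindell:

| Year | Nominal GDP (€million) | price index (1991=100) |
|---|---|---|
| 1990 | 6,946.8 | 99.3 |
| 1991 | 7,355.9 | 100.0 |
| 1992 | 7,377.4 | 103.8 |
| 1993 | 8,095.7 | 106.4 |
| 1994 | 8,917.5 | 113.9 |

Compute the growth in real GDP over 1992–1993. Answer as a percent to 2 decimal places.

7.05%

Real GDP 1992 = 7377.4/1.038 = 7107.32.
Real GDP 1993 = 8095.7/1.064 = 7608.74.
Change = 7608.74/7107.32 − 1 = 0.0705.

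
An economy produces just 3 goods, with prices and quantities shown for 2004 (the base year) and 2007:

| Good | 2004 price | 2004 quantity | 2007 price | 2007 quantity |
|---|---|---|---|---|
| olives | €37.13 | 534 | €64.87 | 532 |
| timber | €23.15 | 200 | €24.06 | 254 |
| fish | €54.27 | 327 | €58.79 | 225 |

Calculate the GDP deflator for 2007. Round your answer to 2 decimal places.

142.29

Nominal GDP 2007 = 64.87·532 + 24.06·254 + 58.79·225 = 53849.83.
Real GDP 2007 (at 2004 prices) = 37.13·532 + 23.15·254 + 54.27·225 = 37844.01.
Deflator = Nominal/Real × 100 = 53849.83/37844.01 × 100 = 142.294.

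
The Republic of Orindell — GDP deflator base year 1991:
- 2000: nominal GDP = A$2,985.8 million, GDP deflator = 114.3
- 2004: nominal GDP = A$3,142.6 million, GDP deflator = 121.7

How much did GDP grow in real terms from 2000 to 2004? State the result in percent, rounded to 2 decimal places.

Real GDP 2000 = 2985.8 / 1.143 = 2612.25.
Real GDP 2004 = 3142.6 / 1.217 = 2582.25.
Real growth = 2582.25 / 2612.25 − 1 = -0.0115.

-1.15%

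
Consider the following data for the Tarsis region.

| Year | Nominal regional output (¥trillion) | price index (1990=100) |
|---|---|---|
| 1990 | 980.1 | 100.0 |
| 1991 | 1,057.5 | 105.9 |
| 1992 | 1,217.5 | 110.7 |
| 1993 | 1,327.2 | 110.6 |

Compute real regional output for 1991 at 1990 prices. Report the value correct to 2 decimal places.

¥998.58 trillion

Real regional output 1991 = 1057.5 / 1.059 = 998.58.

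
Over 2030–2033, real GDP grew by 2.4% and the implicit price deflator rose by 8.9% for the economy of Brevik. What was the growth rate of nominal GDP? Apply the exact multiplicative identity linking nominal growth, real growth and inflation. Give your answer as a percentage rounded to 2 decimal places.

(1 + g_nom) = (1 + g_real)(1 + π) = 1.0240 × 1.0890 = 1.11514.

11.51%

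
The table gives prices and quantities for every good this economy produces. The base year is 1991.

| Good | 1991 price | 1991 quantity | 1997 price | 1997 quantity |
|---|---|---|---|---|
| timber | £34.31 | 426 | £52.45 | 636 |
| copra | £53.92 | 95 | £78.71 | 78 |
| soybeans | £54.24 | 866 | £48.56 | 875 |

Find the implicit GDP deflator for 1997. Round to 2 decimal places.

Nominal GDP 1997 = 52.45·636 + 78.71·78 + 48.56·875 = 81987.58.
Real GDP 1997 (at 1991 prices) = 34.31·636 + 53.92·78 + 54.24·875 = 73486.92.
Deflator = Nominal/Real × 100 = 81987.58/73486.92 × 100 = 111.568.

111.57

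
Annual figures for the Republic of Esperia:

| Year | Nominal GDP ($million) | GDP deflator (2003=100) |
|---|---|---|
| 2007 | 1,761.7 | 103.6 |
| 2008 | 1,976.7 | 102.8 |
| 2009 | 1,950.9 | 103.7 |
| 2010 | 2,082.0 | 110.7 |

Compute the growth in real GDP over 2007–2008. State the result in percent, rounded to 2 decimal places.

13.08%

Real GDP 2007 = 1761.7/1.036 = 1700.48.
Real GDP 2008 = 1976.7/1.028 = 1922.86.
Change = 1922.86/1700.48 − 1 = 0.1308.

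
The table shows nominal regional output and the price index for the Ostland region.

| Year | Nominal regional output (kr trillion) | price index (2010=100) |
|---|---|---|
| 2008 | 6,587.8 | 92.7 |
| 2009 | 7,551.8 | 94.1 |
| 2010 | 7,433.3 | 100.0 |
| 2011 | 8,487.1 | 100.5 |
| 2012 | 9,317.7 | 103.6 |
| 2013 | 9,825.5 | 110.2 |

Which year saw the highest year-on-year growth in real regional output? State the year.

2011

2009: real = 7551.8/0.941 = 8025.29; growth vs 2008 (7106.58) = 12.93%.
2010: real = 7433.3/1.000 = 7433.30; growth vs 2009 (8025.29) = -7.38%.
2011: real = 8487.1/1.005 = 8444.88; growth vs 2010 (7433.30) = 13.61%.
2012: real = 9317.7/1.036 = 8993.92; growth vs 2011 (8444.88) = 6.50%.
2013: real = 9825.5/1.102 = 8916.06; growth vs 2012 (8993.92) = -0.87%.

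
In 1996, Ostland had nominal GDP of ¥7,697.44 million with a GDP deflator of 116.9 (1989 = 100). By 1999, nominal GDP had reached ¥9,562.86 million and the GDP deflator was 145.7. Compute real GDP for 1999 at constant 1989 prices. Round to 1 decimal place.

Real GDP = Nominal / (GDP deflator/100) = 9562.86 / 1.457 = 6563.39.

¥6,563.4 million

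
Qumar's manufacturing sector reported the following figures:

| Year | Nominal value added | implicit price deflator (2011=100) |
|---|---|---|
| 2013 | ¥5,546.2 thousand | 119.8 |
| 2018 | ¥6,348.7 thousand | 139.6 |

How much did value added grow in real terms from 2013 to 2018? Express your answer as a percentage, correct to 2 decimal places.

-1.77%

Real value added 2013 = 5546.2 / 1.198 = 4629.55.
Real value added 2018 = 6348.7 / 1.396 = 4547.78.
Real growth = 4547.78 / 4629.55 − 1 = -0.0177.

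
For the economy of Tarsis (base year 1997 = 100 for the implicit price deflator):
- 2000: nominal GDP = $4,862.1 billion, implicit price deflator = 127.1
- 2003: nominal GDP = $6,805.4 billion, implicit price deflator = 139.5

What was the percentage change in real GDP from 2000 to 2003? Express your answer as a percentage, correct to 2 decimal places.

27.53%

Deflate each year: 2000 → 4862.1/1.271 = 3825.41; 2003 → 6805.4/1.395 = 4878.42.
So real GDP changed by 4878.42/3825.41 − 1 = 0.2753, i.e. 27.53%.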